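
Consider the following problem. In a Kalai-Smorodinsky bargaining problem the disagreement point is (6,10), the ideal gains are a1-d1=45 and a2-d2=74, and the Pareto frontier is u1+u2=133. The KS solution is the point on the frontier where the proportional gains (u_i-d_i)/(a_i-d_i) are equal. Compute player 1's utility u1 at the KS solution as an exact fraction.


Step 1: At the KS point, (u1-d1)/r1 = (u2-d2)/r2 = t and u1+u2 = 133
Step 2: u1 = d1 + r1*t and u2 = d2 + r2*t, so (d1 + r1*t) + (d2 + r2*t) = 133
Step 3: t = (133 - 6 - 10)/(45 + 74) = 117/119
Step 4: u1 = d1 + r1*t = 6 + 45 * 117/119 = 5979/119
Step 5: (Check: u2 = d2 + r2*t = 9848/119; u1+u2 = 5979/119 + 9848/119 = 133, on the frontier.)

5979/119


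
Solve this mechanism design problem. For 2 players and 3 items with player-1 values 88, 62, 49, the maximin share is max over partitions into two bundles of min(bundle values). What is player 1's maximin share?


Step 1: Item values = 88, 62, 49
Step 2: Enumerate all 2-bundle partitions and take the smaller bundle:
  Partition 1: {88} vs {62,49} -> bundles 88, 111; min = 88
  Partition 2: {62} vs {88,49} -> bundles 62, 137; min = 62
  Partition 3: {49} vs {88,62} -> bundles 49, 150; min = 49
Step 3: MMS = max(88, 62, 49) = 88

88


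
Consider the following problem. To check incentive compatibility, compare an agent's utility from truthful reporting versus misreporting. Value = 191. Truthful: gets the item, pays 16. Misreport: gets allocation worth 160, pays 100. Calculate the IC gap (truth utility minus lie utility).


Step 1: U(truth) = value - payment = 191 - 16 = 175
Step 2: U(lie) = allocation - payment = 160 - 100 = 60
Step 3: IC gap = 175 - 60 = 115

115


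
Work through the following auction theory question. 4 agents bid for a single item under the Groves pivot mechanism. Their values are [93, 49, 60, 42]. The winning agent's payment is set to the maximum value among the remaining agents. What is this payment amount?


Step 1: The efficient winner is agent 0 with value 93
Step 2: Other agents' values: [49, 60, 42]
Step 3: Pivot payment = max(others) = 60
Step 4: The winner pays 60

60


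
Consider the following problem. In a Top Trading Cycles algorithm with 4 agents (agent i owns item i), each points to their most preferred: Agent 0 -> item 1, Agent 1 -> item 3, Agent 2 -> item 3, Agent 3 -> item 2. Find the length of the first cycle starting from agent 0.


Step 1: Trace the pointer graph from agent 0: 0 -> 1 -> 3 -> 2 -> 3
Step 2: A cycle is detected when we revisit agent 3
Step 3: The cycle is: 3 -> 2 -> 3
Step 4: Cycle length = 2

2


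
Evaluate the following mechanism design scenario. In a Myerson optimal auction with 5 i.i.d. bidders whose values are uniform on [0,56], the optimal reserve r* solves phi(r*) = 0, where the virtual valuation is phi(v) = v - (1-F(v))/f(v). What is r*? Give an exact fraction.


Step 1: For U[0,56], F(v) = v/56 and f(v) = 1/56
Step 2: phi(v) = v - (1 - v/56)/(1/56) = v - (56 - v) = 2v - 56
Step 3: Set phi(r*) = 0: 2r* - 56 = 0
Step 4: r* = 56/2 = 28 (the number of bidders n = 5 does not enter)

28


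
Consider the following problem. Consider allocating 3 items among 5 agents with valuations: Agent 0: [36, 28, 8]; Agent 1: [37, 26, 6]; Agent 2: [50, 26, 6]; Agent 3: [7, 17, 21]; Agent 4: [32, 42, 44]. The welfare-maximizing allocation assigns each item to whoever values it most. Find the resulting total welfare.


Step 1: For each item, find the maximum value among all agents.
Step 2: Item 0 -> Agent 2 (value 50)
Step 3: Item 1 -> Agent 4 (value 42)
Step 4: Item 2 -> Agent 4 (value 44)
Step 5: Total welfare = 50 + 42 + 44 = 136

136


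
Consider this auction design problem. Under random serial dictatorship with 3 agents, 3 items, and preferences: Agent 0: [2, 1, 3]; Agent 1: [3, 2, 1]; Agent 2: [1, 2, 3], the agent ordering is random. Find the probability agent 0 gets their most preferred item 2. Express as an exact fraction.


Step 1: Agent 0 wants item 2
Step 2: There are 6 possible orderings of agents
Step 3: In 6 orderings, agent 0 gets item 2
Step 4: Probability = 6/6 = 1

1


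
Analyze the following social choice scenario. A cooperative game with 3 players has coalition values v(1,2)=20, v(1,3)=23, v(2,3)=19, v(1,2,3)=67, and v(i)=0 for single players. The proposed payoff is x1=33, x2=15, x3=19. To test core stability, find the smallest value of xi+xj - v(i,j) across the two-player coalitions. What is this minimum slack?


Step 1: Slack for coalition (1,2): x1+x2 - v12 = 48 - 20 = 28
Step 2: Slack for coalition (1,3): x1+x3 - v13 = 52 - 23 = 29
Step 3: Slack for coalition (2,3): x2+x3 - v23 = 34 - 19 = 15
Step 4: Minimum slack = min(28, 29, 15) = 15, attained by (2,3); no pair can gain by deviating, so the allocation is in the core

15


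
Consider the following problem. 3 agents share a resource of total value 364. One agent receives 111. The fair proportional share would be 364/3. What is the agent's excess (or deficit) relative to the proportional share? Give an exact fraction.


Step 1: Proportional share = 364/3
Step 2: Agent's actual allocation = 111
Step 3: Excess = 111 - 364/3 = -31/3

-31/3


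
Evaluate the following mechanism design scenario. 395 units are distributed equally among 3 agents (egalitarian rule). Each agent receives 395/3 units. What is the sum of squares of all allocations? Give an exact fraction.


Step 1: Each agent's share = 395/3
Step 2: Square of each share = (395/3)^2 = 156025/9
Step 3: Sum of squares = 3 * 156025/9 = 156025/3

156025/3


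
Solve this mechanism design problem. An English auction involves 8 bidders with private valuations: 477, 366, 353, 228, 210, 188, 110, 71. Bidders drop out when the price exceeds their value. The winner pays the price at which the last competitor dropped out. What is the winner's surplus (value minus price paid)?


Step 1: Identify the highest value: 477
Step 2: Identify the second-highest value: 366
Step 3: The final price = second-highest value = 366
Step 4: Surplus = 477 - 366 = 111

111


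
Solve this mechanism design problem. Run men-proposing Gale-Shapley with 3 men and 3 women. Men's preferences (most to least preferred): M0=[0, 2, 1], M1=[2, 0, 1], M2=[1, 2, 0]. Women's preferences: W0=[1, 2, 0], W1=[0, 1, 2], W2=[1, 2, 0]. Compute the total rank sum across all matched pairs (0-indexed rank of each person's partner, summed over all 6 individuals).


Step 1: Run Gale-Shapley (men propose, women hold best offer):
  M0 proposes to W0; she accepts
  M1 proposes to W2; she accepts
  M2 proposes to W1; she accepts
Step 2: Final matching: W0-M0, W1-M2, W2-M1
Step 3: 0-indexed ranks (man's rank of his match, then woman's): 0 + 2 + 0 + 2 + 0 + 0
Step 4: Total rank sum = 4

4


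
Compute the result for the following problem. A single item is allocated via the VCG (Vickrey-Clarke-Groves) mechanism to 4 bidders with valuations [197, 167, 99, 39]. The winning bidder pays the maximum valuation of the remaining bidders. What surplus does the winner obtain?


Step 1: The winner is the agent with the highest value: agent 0 with value 197
Step 2: Values of other agents: [167, 99, 39]
Step 3: VCG payment = max of others' values = 167
Step 4: Surplus = 197 - 167 = 30

30


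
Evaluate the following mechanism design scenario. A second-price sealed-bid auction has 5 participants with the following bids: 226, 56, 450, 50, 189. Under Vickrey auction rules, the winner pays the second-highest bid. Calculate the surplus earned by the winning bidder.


Step 1: Sort bids in descending order: 450, 226, 189, 56, 50
Step 2: The winning bid is the highest: 450
Step 3: The payment equals the second-highest bid: 226
Step 4: Surplus = winner's bid - payment = 450 - 226 = 224

224


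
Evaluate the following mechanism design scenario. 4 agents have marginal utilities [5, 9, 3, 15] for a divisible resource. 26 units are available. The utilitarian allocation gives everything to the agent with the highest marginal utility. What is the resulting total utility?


Step 1: The marginal utilities are [5, 9, 3, 15]
Step 2: The highest marginal utility is 15
Step 3: All 26 units go to that agent
Step 4: Total utility = 15 * 26 = 390

390


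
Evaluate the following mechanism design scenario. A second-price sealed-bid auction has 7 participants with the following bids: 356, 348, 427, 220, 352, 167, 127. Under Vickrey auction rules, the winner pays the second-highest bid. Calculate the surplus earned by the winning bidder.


Step 1: Sort bids in descending order: 427, 356, 352, 348, 220, 167, 127
Step 2: The winning bid is the highest: 427
Step 3: The payment equals the second-highest bid: 356
Step 4: Surplus = winner's bid - payment = 427 - 356 = 71

71


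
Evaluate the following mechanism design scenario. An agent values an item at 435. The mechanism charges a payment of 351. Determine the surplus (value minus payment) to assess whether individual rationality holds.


Step 1: Surplus = value - payment = 435 - 351 = 84
Step 2: IR is satisfied (surplus >= 0)

84


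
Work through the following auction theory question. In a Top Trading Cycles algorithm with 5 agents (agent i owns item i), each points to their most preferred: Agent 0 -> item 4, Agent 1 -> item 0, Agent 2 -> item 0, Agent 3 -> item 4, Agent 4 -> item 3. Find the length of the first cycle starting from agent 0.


Step 1: Trace the pointer graph from agent 0: 0 -> 4 -> 3 -> 4
Step 2: A cycle is detected when we revisit agent 4
Step 3: The cycle is: 4 -> 3 -> 4
Step 4: Cycle length = 2

2


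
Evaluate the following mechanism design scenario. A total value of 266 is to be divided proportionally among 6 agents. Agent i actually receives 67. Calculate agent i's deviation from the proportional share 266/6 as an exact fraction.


Step 1: Proportional share = 266/6 = 133/3
Step 2: Agent's actual allocation = 67
Step 3: Excess = 67 - 133/3 = 68/3

68/3


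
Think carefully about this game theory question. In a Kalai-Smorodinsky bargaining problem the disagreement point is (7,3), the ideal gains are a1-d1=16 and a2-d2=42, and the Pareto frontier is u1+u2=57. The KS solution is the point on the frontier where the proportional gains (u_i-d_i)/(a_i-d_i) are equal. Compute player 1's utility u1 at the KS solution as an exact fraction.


Step 1: At the KS point, (u1-d1)/r1 = (u2-d2)/r2 = t and u1+u2 = 57
Step 2: u1 = d1 + r1*t and u2 = d2 + r2*t, so (d1 + r1*t) + (d2 + r2*t) = 57
Step 3: t = (57 - 7 - 3)/(16 + 42) = 47/58
Step 4: u1 = d1 + r1*t = 7 + 16 * 47/58 = 579/29
Step 5: (Check: u2 = d2 + r2*t = 1074/29; u1+u2 = 579/29 + 1074/29 = 57, on the frontier.)

579/29


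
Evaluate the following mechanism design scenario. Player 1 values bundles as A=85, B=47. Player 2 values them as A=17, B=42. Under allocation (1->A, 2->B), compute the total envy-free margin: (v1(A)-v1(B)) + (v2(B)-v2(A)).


Step 1: Player 1's margin = v1(A) - v1(B) = 85 - 47 = 38
Step 2: Player 2's margin = v2(B) - v2(A) = 42 - 17 = 25
Step 3: Total margin = 38 + 25 = 63

63


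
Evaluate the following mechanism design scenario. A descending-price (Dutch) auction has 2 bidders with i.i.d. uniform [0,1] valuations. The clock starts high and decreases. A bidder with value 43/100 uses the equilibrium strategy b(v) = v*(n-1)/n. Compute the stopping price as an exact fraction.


Step 1: Dutch auctions are strategically equivalent to first-price auctions
Step 2: The equilibrium bid is b(v) = v*(n-1)/n
Step 3: b = 43/100 * 1/2
Step 4: b = 43/200

43/200


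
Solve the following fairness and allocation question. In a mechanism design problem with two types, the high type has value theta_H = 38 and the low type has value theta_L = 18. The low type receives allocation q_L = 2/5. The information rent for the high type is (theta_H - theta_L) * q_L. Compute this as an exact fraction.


Step 1: theta_H - theta_L = 38 - 18 = 20
Step 2: Information rent = (theta_H - theta_L) * q_L
Step 3: = 20 * 2/5
Step 4: = 8

8


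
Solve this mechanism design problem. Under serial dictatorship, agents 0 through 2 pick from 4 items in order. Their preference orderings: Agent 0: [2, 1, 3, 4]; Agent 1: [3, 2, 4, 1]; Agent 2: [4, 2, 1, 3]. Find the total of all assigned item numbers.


Step 1: Agent 0 picks item 2
Step 2: Agent 1 picks item 3
Step 3: Agent 2 picks item 4
Step 4: Sum = 2 + 3 + 4 = 9

9


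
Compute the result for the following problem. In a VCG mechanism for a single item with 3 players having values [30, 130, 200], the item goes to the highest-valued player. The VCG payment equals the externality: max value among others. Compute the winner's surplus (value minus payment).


Step 1: The winner is the agent with the highest value: agent 2 with value 200
Step 2: Values of other agents: [30, 130]
Step 3: VCG payment = max of others' values = 130
Step 4: Surplus = 200 - 130 = 70

70


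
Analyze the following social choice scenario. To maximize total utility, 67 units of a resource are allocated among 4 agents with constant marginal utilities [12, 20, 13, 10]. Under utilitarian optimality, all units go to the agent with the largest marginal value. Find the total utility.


Step 1: The marginal utilities are [12, 20, 13, 10]
Step 2: The highest marginal utility is 20
Step 3: All 67 units go to that agent
Step 4: Total utility = 20 * 67 = 1340

1340


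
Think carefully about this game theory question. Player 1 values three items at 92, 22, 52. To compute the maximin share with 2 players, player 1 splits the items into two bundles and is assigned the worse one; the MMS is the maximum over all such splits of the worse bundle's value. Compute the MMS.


Step 1: Item values = 92, 22, 52
Step 2: Enumerate all 2-bundle partitions and take the smaller bundle:
  Partition 1: {92} vs {22,52} -> bundles 92, 74; min = 74
  Partition 2: {22} vs {92,52} -> bundles 22, 144; min = 22
  Partition 3: {52} vs {92,22} -> bundles 52, 114; min = 52
Step 3: MMS = max(74, 22, 52) = 74

74


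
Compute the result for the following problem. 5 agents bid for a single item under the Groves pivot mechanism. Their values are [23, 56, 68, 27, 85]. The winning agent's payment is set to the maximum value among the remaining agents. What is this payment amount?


Step 1: The efficient winner is agent 4 with value 85
Step 2: Other agents' values: [23, 56, 68, 27]
Step 3: Pivot payment = max(others) = 68
Step 4: The winner pays 68

68


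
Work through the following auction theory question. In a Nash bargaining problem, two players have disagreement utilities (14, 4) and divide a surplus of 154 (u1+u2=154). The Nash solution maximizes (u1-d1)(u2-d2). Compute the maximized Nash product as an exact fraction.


Step 1: The Nash solution splits surplus symmetrically above the disagreement point
Step 2: u1 = (total + d1 - d2)/2 = (154 + 14 - 4)/2 = 82
Step 3: u2 = (total - d1 + d2)/2 = (154 - 14 + 4)/2 = 72
Step 4: Nash product = (82 - 14) * (72 - 4)
Step 5: = 68 * 68 = 4624

4624


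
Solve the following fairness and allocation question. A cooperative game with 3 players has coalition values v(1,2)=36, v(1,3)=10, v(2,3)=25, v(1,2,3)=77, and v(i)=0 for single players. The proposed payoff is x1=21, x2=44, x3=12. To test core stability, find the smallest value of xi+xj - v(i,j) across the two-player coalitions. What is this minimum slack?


Step 1: Slack for coalition (1,2): x1+x2 - v12 = 65 - 36 = 29
Step 2: Slack for coalition (1,3): x1+x3 - v13 = 33 - 10 = 23
Step 3: Slack for coalition (2,3): x2+x3 - v23 = 56 - 25 = 31
Step 4: Minimum slack = min(29, 23, 31) = 23, attained by (1,3); no pair can gain by deviating, so the allocation is in the core

23


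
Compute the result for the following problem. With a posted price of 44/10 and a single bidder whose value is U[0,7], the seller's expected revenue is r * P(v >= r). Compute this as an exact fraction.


Step 1: Posted price r = 22/5, value support [0,7]
Step 2: P(v >= r) = (7 - 22/5)/7 = 13/35
Step 3: Expected revenue = r * P(v >= r) = 22/5 * 13/35
Step 4: Revenue = 286/175

286/175


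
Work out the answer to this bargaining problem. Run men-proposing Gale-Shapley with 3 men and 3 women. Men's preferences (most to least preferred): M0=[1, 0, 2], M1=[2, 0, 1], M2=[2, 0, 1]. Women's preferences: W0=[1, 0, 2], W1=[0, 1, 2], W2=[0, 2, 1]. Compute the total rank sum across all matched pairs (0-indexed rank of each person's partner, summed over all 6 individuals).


Step 1: Run Gale-Shapley (men propose, women hold best offer):
  M0 proposes to W1; she accepts
  M1 proposes to W2; she accepts
  M2 proposes to W2; she switches from M1
  M1 proposes to W0; she accepts
Step 2: Final matching: W0-M1, W1-M0, W2-M2
Step 3: 0-indexed ranks (man's rank of his match, then woman's): 1 + 0 + 0 + 0 + 0 + 1
Step 4: Total rank sum = 2

2


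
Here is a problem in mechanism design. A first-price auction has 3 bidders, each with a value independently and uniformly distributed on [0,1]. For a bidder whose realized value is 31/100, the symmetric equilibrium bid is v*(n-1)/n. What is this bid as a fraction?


Step 1: The symmetric BNE bidding function is b(v) = v * (n-1) / n
Step 2: Substitute v = 31/100 and n = 3
Step 3: b = 31/100 * 2/3
Step 4: b = 31/150

31/150


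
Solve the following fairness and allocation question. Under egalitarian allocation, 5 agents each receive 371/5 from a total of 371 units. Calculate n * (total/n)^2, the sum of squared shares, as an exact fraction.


Step 1: Each agent's share = 371/5
Step 2: Square of each share = (371/5)^2 = 137641/25
Step 3: Sum of squares = 5 * 137641/25 = 137641/5

137641/5


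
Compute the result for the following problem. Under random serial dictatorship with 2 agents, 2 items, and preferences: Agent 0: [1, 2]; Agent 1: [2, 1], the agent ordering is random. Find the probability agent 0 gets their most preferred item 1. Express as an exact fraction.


Step 1: Agent 0 wants item 1
Step 2: There are 2 possible orderings of agents
Step 3: In 2 orderings, agent 0 gets item 1
Step 4: Probability = 2/2 = 1

1


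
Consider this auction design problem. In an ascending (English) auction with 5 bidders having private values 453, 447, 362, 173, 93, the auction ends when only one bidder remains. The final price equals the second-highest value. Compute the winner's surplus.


Step 1: Identify the highest value: 453
Step 2: Identify the second-highest value: 447
Step 3: The final price = second-highest value = 447
Step 4: Surplus = 453 - 447 = 6

6


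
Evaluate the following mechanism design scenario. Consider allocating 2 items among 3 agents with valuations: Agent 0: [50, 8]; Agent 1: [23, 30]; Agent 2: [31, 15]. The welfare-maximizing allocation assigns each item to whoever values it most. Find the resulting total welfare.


Step 1: For each item, find the maximum value among all agents.
Step 2: Item 0 -> Agent 0 (value 50)
Step 3: Item 1 -> Agent 1 (value 30)
Step 4: Total welfare = 50 + 30 = 80

80


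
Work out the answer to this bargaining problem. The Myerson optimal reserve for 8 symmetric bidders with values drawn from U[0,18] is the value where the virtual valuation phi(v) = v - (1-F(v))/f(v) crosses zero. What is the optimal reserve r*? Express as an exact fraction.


Step 1: For U[0,18], F(v) = v/18 and f(v) = 1/18
Step 2: phi(v) = v - (1 - v/18)/(1/18) = v - (18 - v) = 2v - 18
Step 3: Set phi(r*) = 0: 2r* - 18 = 0
Step 4: r* = 18/2 = 9 (the number of bidders n = 8 does not enter)

9


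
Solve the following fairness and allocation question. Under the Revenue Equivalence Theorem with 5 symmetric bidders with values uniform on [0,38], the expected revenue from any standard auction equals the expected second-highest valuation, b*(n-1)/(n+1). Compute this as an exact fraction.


Step 1: By Revenue Equivalence, expected revenue = b*(n-1)/(n+1)
Step 2: Substituting n = 5, b = 38
Step 3: Revenue = 38*(5-1)/(5+1) = 38*4/6
Step 4: Revenue = 152/6 = 76/3

76/3


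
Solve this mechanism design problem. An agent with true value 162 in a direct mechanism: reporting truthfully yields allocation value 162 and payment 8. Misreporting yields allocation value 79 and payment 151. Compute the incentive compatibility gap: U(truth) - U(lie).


Step 1: U(truth) = value - payment = 162 - 8 = 154
Step 2: U(lie) = allocation - payment = 79 - 151 = -72
Step 3: IC gap = 154 - (-72) = 226

226


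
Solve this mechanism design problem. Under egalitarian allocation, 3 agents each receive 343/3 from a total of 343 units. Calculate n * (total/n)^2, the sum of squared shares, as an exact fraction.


Step 1: Each agent's share = 343/3
Step 2: Square of each share = (343/3)^2 = 117649/9
Step 3: Sum of squares = 3 * 117649/9 = 117649/3

117649/3


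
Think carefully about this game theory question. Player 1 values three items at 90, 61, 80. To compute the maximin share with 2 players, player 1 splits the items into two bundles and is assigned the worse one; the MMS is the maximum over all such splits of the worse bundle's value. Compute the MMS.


Step 1: Item values = 90, 61, 80
Step 2: Enumerate all 2-bundle partitions and take the smaller bundle:
  Partition 1: {90} vs {61,80} -> bundles 90, 141; min = 90
  Partition 2: {61} vs {90,80} -> bundles 61, 170; min = 61
  Partition 3: {80} vs {90,61} -> bundles 80, 151; min = 80
Step 3: MMS = max(90, 61, 80) = 90

90


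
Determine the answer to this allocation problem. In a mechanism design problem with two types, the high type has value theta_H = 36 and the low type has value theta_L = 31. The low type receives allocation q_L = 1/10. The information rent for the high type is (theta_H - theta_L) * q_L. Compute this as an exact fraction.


Step 1: theta_H - theta_L = 36 - 31 = 5
Step 2: Information rent = (theta_H - theta_L) * q_L
Step 3: = 5 * 1/10
Step 4: = 1/2

1/2


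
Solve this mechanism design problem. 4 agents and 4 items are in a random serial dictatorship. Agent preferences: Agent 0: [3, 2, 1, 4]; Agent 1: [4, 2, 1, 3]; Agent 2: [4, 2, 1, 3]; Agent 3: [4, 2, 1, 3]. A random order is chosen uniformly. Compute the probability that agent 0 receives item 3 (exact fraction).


Step 1: Agent 0 wants item 3
Step 2: There are 24 possible orderings of agents
Step 3: In 24 orderings, agent 0 gets item 3
Step 4: Probability = 24/24 = 1

1


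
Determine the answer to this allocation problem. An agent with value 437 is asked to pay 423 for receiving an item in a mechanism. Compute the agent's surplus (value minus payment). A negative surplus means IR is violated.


Step 1: Surplus = value - payment = 437 - 423 = 14
Step 2: IR is satisfied (surplus >= 0)

14


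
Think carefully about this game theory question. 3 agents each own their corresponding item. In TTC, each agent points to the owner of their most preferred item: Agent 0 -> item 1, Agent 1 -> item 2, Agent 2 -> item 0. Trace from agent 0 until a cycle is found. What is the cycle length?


Step 1: Trace the pointer graph from agent 0: 0 -> 1 -> 2 -> 0
Step 2: A cycle is detected when we revisit agent 0
Step 3: The cycle is: 0 -> 1 -> 2 -> 0
Step 4: Cycle length = 3

3


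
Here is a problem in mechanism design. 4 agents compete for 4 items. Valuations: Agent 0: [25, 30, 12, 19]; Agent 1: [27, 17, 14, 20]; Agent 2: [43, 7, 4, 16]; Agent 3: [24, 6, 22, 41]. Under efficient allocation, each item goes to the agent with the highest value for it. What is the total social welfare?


Step 1: For each item, find the maximum value among all agents.
Step 2: Item 0 -> Agent 2 (value 43)
Step 3: Item 1 -> Agent 0 (value 30)
Step 4: Item 2 -> Agent 3 (value 22)
Step 5: Item 3 -> Agent 3 (value 41)
Step 6: Total welfare = 43 + 30 + 22 + 41 = 136

136


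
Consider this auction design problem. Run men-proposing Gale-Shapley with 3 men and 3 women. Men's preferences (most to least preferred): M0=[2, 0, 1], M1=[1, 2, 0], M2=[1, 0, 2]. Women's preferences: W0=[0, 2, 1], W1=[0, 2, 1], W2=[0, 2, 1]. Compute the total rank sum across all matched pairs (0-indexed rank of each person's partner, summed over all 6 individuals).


Step 1: Run Gale-Shapley (men propose, women hold best offer):
  M0 proposes to W2; she accepts
  M1 proposes to W1; she accepts
  M2 proposes to W1; she switches from M1
  M1 proposes to W2; rejected
  M1 proposes to W0; she accepts
Step 2: Final matching: W0-M1, W1-M2, W2-M0
Step 3: 0-indexed ranks (man's rank of his match, then woman's): 2 + 2 + 0 + 1 + 0 + 0
Step 4: Total rank sum = 5

5


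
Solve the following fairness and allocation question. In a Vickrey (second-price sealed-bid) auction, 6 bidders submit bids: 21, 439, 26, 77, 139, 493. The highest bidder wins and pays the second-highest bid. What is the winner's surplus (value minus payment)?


Step 1: Sort bids in descending order: 493, 439, 139, 77, 26, 21
Step 2: The winning bid is the highest: 493
Step 3: The payment equals the second-highest bid: 439
Step 4: Surplus = winner's bid - payment = 493 - 439 = 54

54


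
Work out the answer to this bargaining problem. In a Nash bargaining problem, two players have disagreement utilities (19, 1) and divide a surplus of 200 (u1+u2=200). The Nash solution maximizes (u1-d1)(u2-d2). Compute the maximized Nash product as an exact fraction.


Step 1: The Nash solution splits surplus symmetrically above the disagreement point
Step 2: u1 = (total + d1 - d2)/2 = (200 + 19 - 1)/2 = 109
Step 3: u2 = (total - d1 + d2)/2 = (200 - 19 + 1)/2 = 91
Step 4: Nash product = (109 - 19) * (91 - 1)
Step 5: = 90 * 90 = 8100

8100


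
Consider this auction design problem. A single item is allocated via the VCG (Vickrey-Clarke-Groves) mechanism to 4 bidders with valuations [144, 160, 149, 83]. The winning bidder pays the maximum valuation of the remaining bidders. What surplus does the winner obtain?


Step 1: The winner is the agent with the highest value: agent 1 with value 160
Step 2: Values of other agents: [144, 149, 83]
Step 3: VCG payment = max of others' values = 149
Step 4: Surplus = 160 - 149 = 11

11


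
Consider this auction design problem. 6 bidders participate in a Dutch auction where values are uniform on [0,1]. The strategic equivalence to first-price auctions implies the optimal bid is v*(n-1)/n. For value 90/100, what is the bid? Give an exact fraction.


Step 1: Dutch auctions are strategically equivalent to first-price auctions
Step 2: The equilibrium bid is b(v) = v*(n-1)/n
Step 3: b = 9/10 * 5/6
Step 4: b = 3/4

3/4


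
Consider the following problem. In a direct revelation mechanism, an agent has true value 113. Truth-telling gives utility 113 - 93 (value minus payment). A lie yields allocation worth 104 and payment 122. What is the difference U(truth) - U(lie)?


Step 1: U(truth) = value - payment = 113 - 93 = 20
Step 2: U(lie) = allocation - payment = 104 - 122 = -18
Step 3: IC gap = 20 - (-18) = 38

38


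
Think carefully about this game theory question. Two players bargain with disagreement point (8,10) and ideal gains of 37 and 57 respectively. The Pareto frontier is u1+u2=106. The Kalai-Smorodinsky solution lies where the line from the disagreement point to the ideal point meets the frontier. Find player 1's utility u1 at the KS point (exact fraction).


Step 1: At the KS point, (u1-d1)/r1 = (u2-d2)/r2 = t and u1+u2 = 106
Step 2: u1 = d1 + r1*t and u2 = d2 + r2*t, so (d1 + r1*t) + (d2 + r2*t) = 106
Step 3: t = (106 - 8 - 10)/(37 + 57) = 88/94 = 44/47
Step 4: u1 = d1 + r1*t = 8 + 37 * 44/47 = 2004/47
Step 5: (Check: u2 = d2 + r2*t = 2978/47; u1+u2 = 2004/47 + 2978/47 = 106, on the frontier.)

2004/47


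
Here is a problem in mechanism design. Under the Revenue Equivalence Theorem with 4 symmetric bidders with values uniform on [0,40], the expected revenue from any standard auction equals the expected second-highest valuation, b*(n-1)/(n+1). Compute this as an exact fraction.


Step 1: By Revenue Equivalence, expected revenue = b*(n-1)/(n+1)
Step 2: Substituting n = 4, b = 40
Step 3: Revenue = 40*(4-1)/(4+1) = 40*3/5
Step 4: Revenue = 120/5 = 24

24


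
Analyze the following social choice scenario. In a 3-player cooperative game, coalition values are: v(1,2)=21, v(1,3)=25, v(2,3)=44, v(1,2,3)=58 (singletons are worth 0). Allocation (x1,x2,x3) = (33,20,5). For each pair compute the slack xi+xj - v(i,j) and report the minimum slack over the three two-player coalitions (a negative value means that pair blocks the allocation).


Step 1: Slack for coalition (1,2): x1+x2 - v12 = 53 - 21 = 32
Step 2: Slack for coalition (1,3): x1+x3 - v13 = 38 - 25 = 13
Step 3: Slack for coalition (2,3): x2+x3 - v23 = 25 - 44 = -19
Step 4: Minimum slack = min(32, 13, -19) = -19, attained by (2,3); coalition (2,3) can block (slack < 0), so the allocation is not in the core

-19


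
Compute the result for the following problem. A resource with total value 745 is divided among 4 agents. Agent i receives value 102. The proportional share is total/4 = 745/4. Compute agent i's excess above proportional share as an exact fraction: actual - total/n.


Step 1: Proportional share = 745/4
Step 2: Agent's actual allocation = 102
Step 3: Excess = 102 - 745/4 = -337/4

-337/4


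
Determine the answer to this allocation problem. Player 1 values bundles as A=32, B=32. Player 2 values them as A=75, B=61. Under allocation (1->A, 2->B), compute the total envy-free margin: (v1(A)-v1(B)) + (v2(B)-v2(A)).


Step 1: Player 1's margin = v1(A) - v1(B) = 32 - 32 = 0
Step 2: Player 2's margin = v2(B) - v2(A) = 61 - 75 = -14
Step 3: Total margin = 0 + -14 = -14

-14


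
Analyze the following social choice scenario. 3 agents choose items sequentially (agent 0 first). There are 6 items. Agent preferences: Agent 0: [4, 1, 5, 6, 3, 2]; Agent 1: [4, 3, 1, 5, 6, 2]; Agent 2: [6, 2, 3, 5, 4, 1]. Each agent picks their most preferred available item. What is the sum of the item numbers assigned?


Step 1: Agent 0 picks item 4
Step 2: Agent 1 picks item 3
Step 3: Agent 2 picks item 6
Step 4: Sum = 4 + 3 + 6 = 13

13


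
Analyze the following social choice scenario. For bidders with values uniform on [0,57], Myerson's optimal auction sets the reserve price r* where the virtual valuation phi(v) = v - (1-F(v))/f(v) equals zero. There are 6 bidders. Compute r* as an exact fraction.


Step 1: For U[0,57], F(v) = v/57 and f(v) = 1/57
Step 2: phi(v) = v - (1 - v/57)/(1/57) = v - (57 - v) = 2v - 57
Step 3: Set phi(r*) = 0: 2r* - 57 = 0
Step 4: r* = 57/2 (the number of bidders n = 6 does not enter)

57/2


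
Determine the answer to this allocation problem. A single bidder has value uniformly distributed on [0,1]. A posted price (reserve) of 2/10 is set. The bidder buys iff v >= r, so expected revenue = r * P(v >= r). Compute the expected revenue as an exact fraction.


Step 1: Posted price r = 1/5, value support [0,1]
Step 2: P(v >= r) = (1 - 1/5)/1 = 4/5
Step 3: Expected revenue = r * P(v >= r) = 1/5 * 4/5
Step 4: Revenue = 4/25

4/25


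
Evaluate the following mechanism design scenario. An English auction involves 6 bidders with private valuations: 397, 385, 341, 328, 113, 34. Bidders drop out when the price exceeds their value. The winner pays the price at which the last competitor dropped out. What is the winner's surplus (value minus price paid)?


Step 1: Identify the highest value: 397
Step 2: Identify the second-highest value: 385
Step 3: The final price = second-highest value = 385
Step 4: Surplus = 397 - 385 = 12

12


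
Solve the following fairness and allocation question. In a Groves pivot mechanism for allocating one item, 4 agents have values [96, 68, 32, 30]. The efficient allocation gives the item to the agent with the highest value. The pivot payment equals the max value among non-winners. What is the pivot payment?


Step 1: The efficient winner is agent 0 with value 96
Step 2: Other agents' values: [68, 32, 30]
Step 3: Pivot payment = max(others) = 68
Step 4: The winner pays 68

68


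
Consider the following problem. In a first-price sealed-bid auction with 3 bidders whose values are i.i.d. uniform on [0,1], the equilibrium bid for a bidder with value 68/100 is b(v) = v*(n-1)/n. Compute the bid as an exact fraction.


Step 1: The symmetric BNE bidding function is b(v) = v * (n-1) / n
Step 2: Substitute v = 17/25 and n = 3
Step 3: b = 17/25 * 2/3
Step 4: b = 34/75

34/75


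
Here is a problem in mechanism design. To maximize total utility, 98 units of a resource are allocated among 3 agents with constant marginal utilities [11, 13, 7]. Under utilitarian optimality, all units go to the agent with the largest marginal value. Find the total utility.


Step 1: The marginal utilities are [11, 13, 7]
Step 2: The highest marginal utility is 13
Step 3: All 98 units go to that agent
Step 4: Total utility = 13 * 98 = 1274

1274


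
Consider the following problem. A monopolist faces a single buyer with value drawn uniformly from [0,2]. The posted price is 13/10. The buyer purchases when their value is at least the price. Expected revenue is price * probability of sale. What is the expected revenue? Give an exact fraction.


Step 1: Posted price r = 13/10, value support [0,2]
Step 2: P(v >= r) = (2 - 13/10)/2 = 7/20
Step 3: Expected revenue = r * P(v >= r) = 13/10 * 7/20
Step 4: Revenue = 91/200

91/200


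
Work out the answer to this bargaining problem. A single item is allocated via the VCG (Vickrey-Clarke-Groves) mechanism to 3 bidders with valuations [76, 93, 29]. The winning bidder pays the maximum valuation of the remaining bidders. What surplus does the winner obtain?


Step 1: The winner is the agent with the highest value: agent 1 with value 93
Step 2: Values of other agents: [76, 29]
Step 3: VCG payment = max of others' values = 76
Step 4: Surplus = 93 - 76 = 17

17


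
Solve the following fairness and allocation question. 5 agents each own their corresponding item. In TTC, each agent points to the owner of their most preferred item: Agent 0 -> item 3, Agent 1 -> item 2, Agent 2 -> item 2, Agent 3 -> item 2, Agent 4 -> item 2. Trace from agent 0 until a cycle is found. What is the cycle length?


Step 1: Trace the pointer graph from agent 0: 0 -> 3 -> 2 -> 2
Step 2: A cycle is detected when we revisit agent 2
Step 3: The cycle is: 2 -> 2
Step 4: Cycle length = 1

1


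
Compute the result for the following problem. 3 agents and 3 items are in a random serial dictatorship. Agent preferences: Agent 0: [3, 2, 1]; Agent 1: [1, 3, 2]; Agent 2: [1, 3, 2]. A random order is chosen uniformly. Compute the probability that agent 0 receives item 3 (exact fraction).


Step 1: Agent 0 wants item 3
Step 2: There are 6 possible orderings of agents
Step 3: In 4 orderings, agent 0 gets item 3
Step 4: Probability = 4/6 = 2/3

2/3


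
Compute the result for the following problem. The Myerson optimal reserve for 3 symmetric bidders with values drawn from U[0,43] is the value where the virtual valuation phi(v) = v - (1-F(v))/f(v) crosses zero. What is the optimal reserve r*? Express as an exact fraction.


Step 1: For U[0,43], F(v) = v/43 and f(v) = 1/43
Step 2: phi(v) = v - (1 - v/43)/(1/43) = v - (43 - v) = 2v - 43
Step 3: Set phi(r*) = 0: 2r* - 43 = 0
Step 4: r* = 43/2 (the number of bidders n = 3 does not enter)

43/2


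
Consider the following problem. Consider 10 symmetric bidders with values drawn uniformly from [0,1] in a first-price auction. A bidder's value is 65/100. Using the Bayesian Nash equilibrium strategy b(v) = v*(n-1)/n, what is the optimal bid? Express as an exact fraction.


Step 1: The symmetric BNE bidding function is b(v) = v * (n-1) / n
Step 2: Substitute v = 13/20 and n = 10
Step 3: b = 13/20 * 9/10
Step 4: b = 117/200

117/200


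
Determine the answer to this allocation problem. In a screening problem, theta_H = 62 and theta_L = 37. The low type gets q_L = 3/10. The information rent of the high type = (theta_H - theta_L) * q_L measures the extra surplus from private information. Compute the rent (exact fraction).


Step 1: theta_H - theta_L = 62 - 37 = 25
Step 2: Information rent = (theta_H - theta_L) * q_L
Step 3: = 25 * 3/10
Step 4: = 15/2

15/2


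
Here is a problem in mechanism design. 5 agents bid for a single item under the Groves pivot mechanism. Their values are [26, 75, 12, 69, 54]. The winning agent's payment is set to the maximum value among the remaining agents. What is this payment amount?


Step 1: The efficient winner is agent 1 with value 75
Step 2: Other agents' values: [26, 12, 69, 54]
Step 3: Pivot payment = max(others) = 69
Step 4: The winner pays 69

69


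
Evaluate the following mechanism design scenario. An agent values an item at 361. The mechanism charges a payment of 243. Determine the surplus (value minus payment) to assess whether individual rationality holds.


Step 1: Surplus = value - payment = 361 - 243 = 118
Step 2: IR is satisfied (surplus >= 0)

118


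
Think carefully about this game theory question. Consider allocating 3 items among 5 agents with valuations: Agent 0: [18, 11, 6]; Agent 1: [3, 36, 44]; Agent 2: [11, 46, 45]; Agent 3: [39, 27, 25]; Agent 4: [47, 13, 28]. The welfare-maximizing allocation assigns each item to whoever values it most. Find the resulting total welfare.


Step 1: For each item, find the maximum value among all agents.
Step 2: Item 0 -> Agent 4 (value 47)
Step 3: Item 1 -> Agent 2 (value 46)
Step 4: Item 2 -> Agent 2 (value 45)
Step 5: Total welfare = 47 + 46 + 45 = 138

138


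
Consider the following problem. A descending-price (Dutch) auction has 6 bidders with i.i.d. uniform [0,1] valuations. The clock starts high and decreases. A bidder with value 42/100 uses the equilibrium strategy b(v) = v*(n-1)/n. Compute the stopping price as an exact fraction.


Step 1: Dutch auctions are strategically equivalent to first-price auctions
Step 2: The equilibrium bid is b(v) = v*(n-1)/n
Step 3: b = 21/50 * 5/6
Step 4: b = 7/20

7/20


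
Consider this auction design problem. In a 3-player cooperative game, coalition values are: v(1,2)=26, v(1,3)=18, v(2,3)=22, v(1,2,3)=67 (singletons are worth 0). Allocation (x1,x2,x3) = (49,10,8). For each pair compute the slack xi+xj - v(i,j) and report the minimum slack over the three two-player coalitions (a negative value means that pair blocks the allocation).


Step 1: Slack for coalition (1,2): x1+x2 - v12 = 59 - 26 = 33
Step 2: Slack for coalition (1,3): x1+x3 - v13 = 57 - 18 = 39
Step 3: Slack for coalition (2,3): x2+x3 - v23 = 18 - 22 = -4
Step 4: Minimum slack = min(33, 39, -4) = -4, attained by (2,3); coalition (2,3) can block (slack < 0), so the allocation is not in the core

-4


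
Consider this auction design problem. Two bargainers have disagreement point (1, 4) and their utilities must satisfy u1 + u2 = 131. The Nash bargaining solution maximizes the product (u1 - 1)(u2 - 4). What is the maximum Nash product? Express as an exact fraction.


Step 1: The Nash solution splits surplus symmetrically above the disagreement point
Step 2: u1 = (total + d1 - d2)/2 = (131 + 1 - 4)/2 = 64
Step 3: u2 = (total - d1 + d2)/2 = (131 - 1 + 4)/2 = 67
Step 4: Nash product = (64 - 1) * (67 - 4)
Step 5: = 63 * 63 = 3969

3969


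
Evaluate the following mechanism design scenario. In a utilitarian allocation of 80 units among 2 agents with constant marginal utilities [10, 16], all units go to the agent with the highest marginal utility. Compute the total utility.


Step 1: The marginal utilities are [10, 16]
Step 2: The highest marginal utility is 16
Step 3: All 80 units go to that agent
Step 4: Total utility = 16 * 80 = 1280

1280


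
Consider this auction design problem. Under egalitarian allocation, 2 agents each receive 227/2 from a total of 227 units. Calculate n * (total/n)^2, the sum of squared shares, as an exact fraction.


Step 1: Each agent's share = 227/2
Step 2: Square of each share = (227/2)^2 = 51529/4
Step 3: Sum of squares = 2 * 51529/4 = 51529/2

51529/2


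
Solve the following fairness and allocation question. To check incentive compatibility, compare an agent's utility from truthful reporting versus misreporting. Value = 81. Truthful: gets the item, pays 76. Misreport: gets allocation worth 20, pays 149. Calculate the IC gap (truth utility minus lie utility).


Step 1: U(truth) = value - payment = 81 - 76 = 5
Step 2: U(lie) = allocation - payment = 20 - 149 = -129
Step 3: IC gap = 5 - (-129) = 134

134
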